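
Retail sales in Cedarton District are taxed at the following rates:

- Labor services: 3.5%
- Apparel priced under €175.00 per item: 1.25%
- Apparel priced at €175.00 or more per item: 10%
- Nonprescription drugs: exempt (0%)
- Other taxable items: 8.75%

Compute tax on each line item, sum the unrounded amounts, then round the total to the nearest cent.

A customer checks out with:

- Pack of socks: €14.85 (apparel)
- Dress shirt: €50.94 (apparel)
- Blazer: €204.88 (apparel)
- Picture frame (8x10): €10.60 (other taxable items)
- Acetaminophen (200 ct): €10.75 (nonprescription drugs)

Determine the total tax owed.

€22.24

Pack of socks €14.85: apparel, under €175.00 → 1.25% → €0.185625
Dress shirt €50.94: apparel, under €175.00 → 1.25% → €0.63675
Blazer €204.88: apparel, €175.00 or more → 10% → €20.488
Picture frame (8x10) €10.60: other taxable items → 8.75% → €0.9275
Acetaminophen (200 ct) €10.75: nonprescription drugs → 0% → €0.00
Unrounded tax sum = €22.237875 → €22.24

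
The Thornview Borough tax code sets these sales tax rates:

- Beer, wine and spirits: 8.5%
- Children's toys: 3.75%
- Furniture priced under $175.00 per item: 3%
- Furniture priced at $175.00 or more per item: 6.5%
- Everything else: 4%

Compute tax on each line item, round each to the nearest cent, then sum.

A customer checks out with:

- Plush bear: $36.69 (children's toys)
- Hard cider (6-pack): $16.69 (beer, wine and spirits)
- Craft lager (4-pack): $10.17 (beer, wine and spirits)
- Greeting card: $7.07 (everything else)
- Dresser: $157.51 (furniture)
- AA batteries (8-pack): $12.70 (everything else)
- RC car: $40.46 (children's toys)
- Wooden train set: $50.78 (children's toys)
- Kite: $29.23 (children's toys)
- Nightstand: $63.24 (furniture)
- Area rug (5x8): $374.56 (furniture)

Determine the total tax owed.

Plush bear $36.69: children's toys → 3.75% → $1.38
Hard cider (6-pack) $16.69: beer, wine and spirits → 8.5% → $1.42
Craft lager (4-pack) $10.17: beer, wine and spirits → 8.5% → $0.86
Greeting card $7.07: everything else → 4% → $0.28
Dresser $157.51: furniture, under $175.00 → 3% → $4.73
AA batteries (8-pack) $12.70: everything else → 4% → $0.51
RC car $40.46: children's toys → 3.75% → $1.52
Wooden train set $50.78: children's toys → 3.75% → $1.90
Kite $29.23: children's toys → 3.75% → $1.10
Nightstand $63.24: furniture, under $175.00 → 3% → $1.90
Area rug (5x8) $374.56: furniture, $175.00 or more → 6.5% → $24.35
Total tax = $1.38 + $1.42 + $0.86 + $0.28 + $4.73 + $0.51 + $1.52 + $1.90 + $1.10 + $1.90 + $24.35 = $39.95

$39.95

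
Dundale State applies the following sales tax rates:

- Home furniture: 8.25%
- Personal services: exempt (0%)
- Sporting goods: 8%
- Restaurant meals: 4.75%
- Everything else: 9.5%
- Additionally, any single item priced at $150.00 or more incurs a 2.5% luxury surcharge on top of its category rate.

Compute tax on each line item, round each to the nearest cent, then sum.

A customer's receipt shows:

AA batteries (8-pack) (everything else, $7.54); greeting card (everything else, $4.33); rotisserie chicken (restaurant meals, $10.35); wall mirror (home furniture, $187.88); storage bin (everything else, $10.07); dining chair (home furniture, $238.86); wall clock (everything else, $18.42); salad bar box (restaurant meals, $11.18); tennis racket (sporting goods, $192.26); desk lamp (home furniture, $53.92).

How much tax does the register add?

$75.38

AA batteries (8-pack) $7.54: everything else → 9.5% → $0.72
Greeting card $4.33: everything else → 9.5% → $0.41
Rotisserie chicken $10.35: restaurant meals → 4.75% → $0.49
Wall mirror $187.88: home furniture → 8.25% + 2.5% surcharge = 10.75% → $20.20
Storage bin $10.07: everything else → 9.5% → $0.96
Dining chair $238.86: home furniture → 8.25% + 2.5% surcharge = 10.75% → $25.68
Wall clock $18.42: everything else → 9.5% → $1.75
Salad bar box $11.18: restaurant meals → 4.75% → $0.53
Tennis racket $192.26: sporting goods → 8% + 2.5% surcharge = 10.5% → $20.19
Desk lamp $53.92: home furniture → 8.25% → $4.45
Total tax = $0.72 + $0.41 + $0.49 + $20.20 + $0.96 + $25.68 + $1.75 + $0.53 + $20.19 + $4.45 = $75.38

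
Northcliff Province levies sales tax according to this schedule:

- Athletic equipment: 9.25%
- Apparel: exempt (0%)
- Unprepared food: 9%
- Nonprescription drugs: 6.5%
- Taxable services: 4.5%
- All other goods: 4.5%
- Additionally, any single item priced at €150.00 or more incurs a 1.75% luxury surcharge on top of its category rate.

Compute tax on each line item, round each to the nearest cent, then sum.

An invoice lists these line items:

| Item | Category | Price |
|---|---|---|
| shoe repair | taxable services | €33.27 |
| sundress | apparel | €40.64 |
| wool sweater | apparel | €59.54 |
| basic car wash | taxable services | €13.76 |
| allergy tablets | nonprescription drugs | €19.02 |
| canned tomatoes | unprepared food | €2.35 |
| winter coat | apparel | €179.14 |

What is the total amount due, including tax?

Shoe repair €33.27: taxable services → 4.5% → €1.50
Sundress €40.64: apparel → 0% → €0.00
Wool sweater €59.54: apparel → 0% → €0.00
Basic car wash €13.76: taxable services → 4.5% → €0.62
Allergy tablets €19.02: nonprescription drugs → 6.5% → €1.24
Canned tomatoes €2.35: unprepared food → 9% → €0.21
Winter coat €179.14: apparel → 0% + 1.75% surcharge = 1.75% → €3.13
Subtotal = €347.72; tax = €6.70; total due = €354.42

€354.42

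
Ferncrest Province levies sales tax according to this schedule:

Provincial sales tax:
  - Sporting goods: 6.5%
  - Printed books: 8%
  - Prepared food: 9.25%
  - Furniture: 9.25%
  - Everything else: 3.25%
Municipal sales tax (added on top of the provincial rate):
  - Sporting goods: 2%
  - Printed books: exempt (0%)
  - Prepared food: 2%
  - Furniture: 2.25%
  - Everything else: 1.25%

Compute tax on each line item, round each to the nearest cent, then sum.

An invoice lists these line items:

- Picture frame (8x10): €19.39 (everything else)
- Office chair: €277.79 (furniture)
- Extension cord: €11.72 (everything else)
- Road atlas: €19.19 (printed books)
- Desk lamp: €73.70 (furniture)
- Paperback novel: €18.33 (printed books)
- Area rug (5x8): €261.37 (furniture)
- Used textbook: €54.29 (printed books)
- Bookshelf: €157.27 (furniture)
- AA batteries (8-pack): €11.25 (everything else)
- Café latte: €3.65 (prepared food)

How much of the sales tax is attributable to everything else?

€1.91

Picture frame (8x10) €19.39: everything else → 3.25% + 1.25% municipal = 4.5% → €0.87
Extension cord €11.72: everything else → 3.25% + 1.25% municipal = 4.5% → €0.53
AA batteries (8-pack) €11.25: everything else → 3.25% + 1.25% municipal = 4.5% → €0.51
Tax on everything else = €0.87 + €0.53 + €0.51 = €1.91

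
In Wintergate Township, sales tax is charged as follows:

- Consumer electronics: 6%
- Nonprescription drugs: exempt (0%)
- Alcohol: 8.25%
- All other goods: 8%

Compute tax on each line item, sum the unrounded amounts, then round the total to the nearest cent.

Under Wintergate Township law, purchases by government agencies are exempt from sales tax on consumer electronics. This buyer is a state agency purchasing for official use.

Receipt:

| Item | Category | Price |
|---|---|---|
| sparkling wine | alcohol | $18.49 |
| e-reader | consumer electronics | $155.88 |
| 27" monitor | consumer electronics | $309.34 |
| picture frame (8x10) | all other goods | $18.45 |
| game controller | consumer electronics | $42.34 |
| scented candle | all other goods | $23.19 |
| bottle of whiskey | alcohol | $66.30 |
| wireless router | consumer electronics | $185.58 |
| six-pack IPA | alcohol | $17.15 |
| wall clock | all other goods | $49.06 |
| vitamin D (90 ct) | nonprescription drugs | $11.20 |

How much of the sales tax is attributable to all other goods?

$7.26

Picture frame (8x10) $18.45: all other goods → 8% → $1.476
Scented candle $23.19: all other goods → 8% → $1.8552
Wall clock $49.06: all other goods → 8% → $3.9248
Tax on all other goods: unrounded sum = $7.256 → $7.26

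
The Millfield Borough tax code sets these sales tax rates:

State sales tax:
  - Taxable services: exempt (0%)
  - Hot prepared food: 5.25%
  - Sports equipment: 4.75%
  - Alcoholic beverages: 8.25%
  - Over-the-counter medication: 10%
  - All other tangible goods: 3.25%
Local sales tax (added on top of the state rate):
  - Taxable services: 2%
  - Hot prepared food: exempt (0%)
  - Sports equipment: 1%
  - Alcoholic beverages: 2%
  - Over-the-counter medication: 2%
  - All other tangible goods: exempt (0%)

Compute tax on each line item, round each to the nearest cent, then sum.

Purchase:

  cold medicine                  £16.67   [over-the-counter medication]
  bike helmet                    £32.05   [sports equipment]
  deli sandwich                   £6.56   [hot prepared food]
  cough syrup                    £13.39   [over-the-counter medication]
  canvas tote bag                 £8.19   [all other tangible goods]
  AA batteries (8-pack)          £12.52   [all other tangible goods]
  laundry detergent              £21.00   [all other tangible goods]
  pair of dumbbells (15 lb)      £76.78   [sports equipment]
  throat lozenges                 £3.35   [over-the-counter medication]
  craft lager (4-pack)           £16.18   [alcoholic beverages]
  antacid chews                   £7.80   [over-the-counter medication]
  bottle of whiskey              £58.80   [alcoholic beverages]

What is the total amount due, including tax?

£293.88

Cold medicine £16.67: over-the-counter medication → 10% + 2% local = 12% → £2.00
Bike helmet £32.05: sports equipment → 4.75% + 1% local = 5.75% → £1.84
Deli sandwich £6.56: hot prepared food → 5.25% + 0% local = 5.25% → £0.34
Cough syrup £13.39: over-the-counter medication → 10% + 2% local = 12% → £1.61
Canvas tote bag £8.19: all other tangible goods → 3.25% + 0% local = 3.25% → £0.27
AA batteries (8-pack) £12.52: all other tangible goods → 3.25% + 0% local = 3.25% → £0.41
Laundry detergent £21.00: all other tangible goods → 3.25% + 0% local = 3.25% → £0.68
Pair of dumbbells (15 lb) £76.78: sports equipment → 4.75% + 1% local = 5.75% → £4.41
Throat lozenges £3.35: over-the-counter medication → 10% + 2% local = 12% → £0.40
Craft lager (4-pack) £16.18: alcoholic beverages → 8.25% + 2% local = 10.25% → £1.66
Antacid chews £7.80: over-the-counter medication → 10% + 2% local = 12% → £0.94
Bottle of whiskey £58.80: alcoholic beverages → 8.25% + 2% local = 10.25% → £6.03
Subtotal = £273.29; tax = £20.59; total due = £293.88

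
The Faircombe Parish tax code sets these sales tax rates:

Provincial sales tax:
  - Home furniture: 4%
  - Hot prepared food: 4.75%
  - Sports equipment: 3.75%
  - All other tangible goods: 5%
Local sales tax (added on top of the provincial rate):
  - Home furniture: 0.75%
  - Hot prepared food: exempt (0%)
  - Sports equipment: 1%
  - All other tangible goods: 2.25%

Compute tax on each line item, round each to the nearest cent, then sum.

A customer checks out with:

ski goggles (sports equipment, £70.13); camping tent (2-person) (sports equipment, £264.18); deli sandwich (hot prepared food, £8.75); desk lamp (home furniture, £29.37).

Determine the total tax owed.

£17.70

Ski goggles £70.13: sports equipment → 3.75% + 1% local = 4.75% → £3.33
Camping tent (2-person) £264.18: sports equipment → 3.75% + 1% local = 4.75% → £12.55
Deli sandwich £8.75: hot prepared food → 4.75% + 0% local = 4.75% → £0.42
Desk lamp £29.37: home furniture → 4% + 0.75% local = 4.75% → £1.40
Total tax = £3.33 + £12.55 + £0.42 + £1.40 = £17.70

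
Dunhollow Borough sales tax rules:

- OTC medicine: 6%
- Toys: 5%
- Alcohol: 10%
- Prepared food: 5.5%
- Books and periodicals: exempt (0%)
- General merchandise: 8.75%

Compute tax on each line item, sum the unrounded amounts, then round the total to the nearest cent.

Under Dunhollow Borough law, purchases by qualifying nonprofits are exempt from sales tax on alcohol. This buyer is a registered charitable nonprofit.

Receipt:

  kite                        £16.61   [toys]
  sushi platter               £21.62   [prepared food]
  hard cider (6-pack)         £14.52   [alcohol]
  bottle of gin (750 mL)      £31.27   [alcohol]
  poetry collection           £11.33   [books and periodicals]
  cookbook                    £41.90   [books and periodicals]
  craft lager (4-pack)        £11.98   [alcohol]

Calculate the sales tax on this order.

Kite £16.61: toys → 5% → £0.8305
Sushi platter £21.62: prepared food → 5.5% → £1.1891
Hard cider (6-pack) £14.52: alcohol, buyer-exempt → 0% → £0.00
Bottle of gin (750 mL) £31.27: alcohol, buyer-exempt → 0% → £0.00
Poetry collection £11.33: books and periodicals → 0% → £0.00
Cookbook £41.90: books and periodicals → 0% → £0.00
Craft lager (4-pack) £11.98: alcohol, buyer-exempt → 0% → £0.00
Unrounded tax sum = £2.0196 → £2.02

£2.02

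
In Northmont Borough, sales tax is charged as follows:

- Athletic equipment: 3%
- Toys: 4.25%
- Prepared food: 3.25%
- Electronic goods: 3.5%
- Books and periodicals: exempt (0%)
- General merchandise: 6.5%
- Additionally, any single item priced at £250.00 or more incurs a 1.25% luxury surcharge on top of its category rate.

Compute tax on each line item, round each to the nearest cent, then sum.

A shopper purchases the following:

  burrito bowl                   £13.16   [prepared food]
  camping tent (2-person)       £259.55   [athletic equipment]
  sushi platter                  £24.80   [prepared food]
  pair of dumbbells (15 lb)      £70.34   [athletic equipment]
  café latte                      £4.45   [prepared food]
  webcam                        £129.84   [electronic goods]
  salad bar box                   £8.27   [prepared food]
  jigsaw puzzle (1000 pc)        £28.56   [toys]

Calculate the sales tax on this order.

£20.54

Burrito bowl £13.16: prepared food → 3.25% → £0.43
Camping tent (2-person) £259.55: athletic equipment → 3% + 1.25% surcharge = 4.25% → £11.03
Sushi platter £24.80: prepared food → 3.25% → £0.81
Pair of dumbbells (15 lb) £70.34: athletic equipment → 3% → £2.11
Café latte £4.45: prepared food → 3.25% → £0.14
Webcam £129.84: electronic goods → 3.5% → £4.54
Salad bar box £8.27: prepared food → 3.25% → £0.27
Jigsaw puzzle (1000 pc) £28.56: toys → 4.25% → £1.21
Total tax = £0.43 + £11.03 + £0.81 + £2.11 + £0.14 + £4.54 + £0.27 + £1.21 = £20.54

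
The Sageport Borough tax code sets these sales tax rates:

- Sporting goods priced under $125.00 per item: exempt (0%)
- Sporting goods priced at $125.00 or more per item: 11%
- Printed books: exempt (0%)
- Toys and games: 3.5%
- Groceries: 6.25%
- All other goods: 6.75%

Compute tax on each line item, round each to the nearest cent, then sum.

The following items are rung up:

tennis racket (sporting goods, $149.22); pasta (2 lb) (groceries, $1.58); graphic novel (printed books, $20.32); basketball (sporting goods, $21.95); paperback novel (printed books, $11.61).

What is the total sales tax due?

Tennis racket $149.22: sporting goods, $125.00 or more → 11% → $16.41
Pasta (2 lb) $1.58: groceries → 6.25% → $0.10
Graphic novel $20.32: printed books → 0% → $0.00
Basketball $21.95: sporting goods, under $125.00 → 0% → $0.00
Paperback novel $11.61: printed books → 0% → $0.00
Total tax = $16.41 + $0.10 = $16.51

$16.51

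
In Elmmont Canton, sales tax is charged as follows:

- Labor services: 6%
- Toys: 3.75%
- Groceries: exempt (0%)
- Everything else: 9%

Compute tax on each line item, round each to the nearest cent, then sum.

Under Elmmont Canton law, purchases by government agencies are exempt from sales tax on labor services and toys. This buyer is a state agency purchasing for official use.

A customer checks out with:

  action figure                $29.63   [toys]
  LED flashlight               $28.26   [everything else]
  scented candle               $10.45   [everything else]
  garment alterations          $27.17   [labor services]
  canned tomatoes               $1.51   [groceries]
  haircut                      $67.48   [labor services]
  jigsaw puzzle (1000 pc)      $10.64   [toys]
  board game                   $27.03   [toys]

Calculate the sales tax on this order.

$3.48

Action figure $29.63: toys, buyer-exempt → 0% → $0.00
LED flashlight $28.26: everything else → 9% → $2.54
Scented candle $10.45: everything else → 9% → $0.94
Garment alterations $27.17: labor services, buyer-exempt → 0% → $0.00
Canned tomatoes $1.51: groceries → 0% → $0.00
Haircut $67.48: labor services, buyer-exempt → 0% → $0.00
Jigsaw puzzle (1000 pc) $10.64: toys, buyer-exempt → 0% → $0.00
Board game $27.03: toys, buyer-exempt → 0% → $0.00
Total tax = $2.54 + $0.94 = $3.48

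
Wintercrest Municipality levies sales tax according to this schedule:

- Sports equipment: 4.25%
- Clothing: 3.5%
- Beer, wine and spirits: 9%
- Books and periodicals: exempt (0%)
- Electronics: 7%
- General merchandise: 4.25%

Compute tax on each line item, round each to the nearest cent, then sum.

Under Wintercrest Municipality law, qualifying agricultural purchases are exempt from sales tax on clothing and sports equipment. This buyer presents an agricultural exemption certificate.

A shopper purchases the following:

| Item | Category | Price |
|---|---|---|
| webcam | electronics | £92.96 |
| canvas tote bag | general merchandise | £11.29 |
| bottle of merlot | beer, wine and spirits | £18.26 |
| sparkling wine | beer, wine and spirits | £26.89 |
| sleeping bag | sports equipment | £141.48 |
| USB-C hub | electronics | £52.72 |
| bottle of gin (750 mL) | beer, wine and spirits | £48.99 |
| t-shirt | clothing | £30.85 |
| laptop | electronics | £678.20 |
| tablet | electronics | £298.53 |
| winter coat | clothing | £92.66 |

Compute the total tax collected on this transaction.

Webcam £92.96: electronics → 7% → £6.51
Canvas tote bag £11.29: general merchandise → 4.25% → £0.48
Bottle of merlot £18.26: beer, wine and spirits → 9% → £1.64
Sparkling wine £26.89: beer, wine and spirits → 9% → £2.42
Sleeping bag £141.48: sports equipment, buyer-exempt → 0% → £0.00
USB-C hub £52.72: electronics → 7% → £3.69
Bottle of gin (750 mL) £48.99: beer, wine and spirits → 9% → £4.41
T-shirt £30.85: clothing, buyer-exempt → 0% → £0.00
Laptop £678.20: electronics → 7% → £47.47
Tablet £298.53: electronics → 7% → £20.90
Winter coat £92.66: clothing, buyer-exempt → 0% → £0.00
Total tax = £6.51 + £0.48 + £1.64 + £2.42 + £3.69 + £4.41 + £47.47 + £20.90 = £87.52

£87.52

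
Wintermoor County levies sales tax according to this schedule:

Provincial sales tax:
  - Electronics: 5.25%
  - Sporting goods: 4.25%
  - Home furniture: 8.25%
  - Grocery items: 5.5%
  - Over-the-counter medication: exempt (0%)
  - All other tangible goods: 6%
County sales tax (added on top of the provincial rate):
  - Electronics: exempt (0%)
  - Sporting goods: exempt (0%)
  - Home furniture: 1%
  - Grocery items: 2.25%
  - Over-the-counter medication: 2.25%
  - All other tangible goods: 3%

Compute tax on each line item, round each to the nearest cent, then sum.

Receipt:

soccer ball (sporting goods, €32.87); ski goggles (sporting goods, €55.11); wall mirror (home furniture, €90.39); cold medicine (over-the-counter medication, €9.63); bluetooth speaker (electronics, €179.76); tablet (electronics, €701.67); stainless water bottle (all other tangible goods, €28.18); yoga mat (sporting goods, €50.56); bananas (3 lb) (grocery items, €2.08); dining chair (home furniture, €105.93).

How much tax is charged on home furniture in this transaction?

Wall mirror €90.39: home furniture → 8.25% + 1% county = 9.25% → €8.36
Dining chair €105.93: home furniture → 8.25% + 1% county = 9.25% → €9.80
Tax on home furniture = €8.36 + €9.80 = €18.16

€18.16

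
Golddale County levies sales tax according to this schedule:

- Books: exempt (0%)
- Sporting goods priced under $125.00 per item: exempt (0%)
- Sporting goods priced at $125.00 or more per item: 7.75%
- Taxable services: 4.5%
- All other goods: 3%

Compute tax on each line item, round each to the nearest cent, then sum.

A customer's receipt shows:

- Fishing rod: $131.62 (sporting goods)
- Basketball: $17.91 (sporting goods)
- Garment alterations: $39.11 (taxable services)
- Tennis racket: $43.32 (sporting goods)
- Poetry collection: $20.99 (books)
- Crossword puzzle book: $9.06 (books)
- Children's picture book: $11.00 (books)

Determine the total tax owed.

Fishing rod $131.62: sporting goods, $125.00 or more → 7.75% → $10.20
Basketball $17.91: sporting goods, under $125.00 → 0% → $0.00
Garment alterations $39.11: taxable services → 4.5% → $1.76
Tennis racket $43.32: sporting goods, under $125.00 → 0% → $0.00
Poetry collection $20.99: books → 0% → $0.00
Crossword puzzle book $9.06: books → 0% → $0.00
Children's picture book $11.00: books → 0% → $0.00
Total tax = $10.20 + $1.76 = $11.96

$11.96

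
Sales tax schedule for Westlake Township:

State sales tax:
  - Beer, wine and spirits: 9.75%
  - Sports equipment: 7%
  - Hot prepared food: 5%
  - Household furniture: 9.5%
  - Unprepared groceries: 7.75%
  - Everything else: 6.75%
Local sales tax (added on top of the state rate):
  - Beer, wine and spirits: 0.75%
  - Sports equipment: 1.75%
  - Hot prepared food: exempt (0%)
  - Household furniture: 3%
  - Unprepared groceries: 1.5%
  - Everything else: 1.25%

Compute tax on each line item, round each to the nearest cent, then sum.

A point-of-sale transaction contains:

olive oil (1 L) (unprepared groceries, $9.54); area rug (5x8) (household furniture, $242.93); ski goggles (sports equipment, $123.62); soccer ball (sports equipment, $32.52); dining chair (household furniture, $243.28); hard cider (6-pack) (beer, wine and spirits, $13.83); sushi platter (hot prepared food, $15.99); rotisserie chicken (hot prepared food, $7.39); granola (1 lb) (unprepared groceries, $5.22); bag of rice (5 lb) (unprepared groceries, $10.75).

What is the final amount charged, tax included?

$784.49

Olive oil (1 L) $9.54: unprepared groceries → 7.75% + 1.5% local = 9.25% → $0.88
Area rug (5x8) $242.93: household furniture → 9.5% + 3% local = 12.5% → $30.37
Ski goggles $123.62: sports equipment → 7% + 1.75% local = 8.75% → $10.82
Soccer ball $32.52: sports equipment → 7% + 1.75% local = 8.75% → $2.85
Dining chair $243.28: household furniture → 9.5% + 3% local = 12.5% → $30.41
Hard cider (6-pack) $13.83: beer, wine and spirits → 9.75% + 0.75% local = 10.5% → $1.45
Sushi platter $15.99: hot prepared food → 5% + 0% local = 5% → $0.80
Rotisserie chicken $7.39: hot prepared food → 5% + 0% local = 5% → $0.37
Granola (1 lb) $5.22: unprepared groceries → 7.75% + 1.5% local = 9.25% → $0.48
Bag of rice (5 lb) $10.75: unprepared groceries → 7.75% + 1.5% local = 9.25% → $0.99
Subtotal = $705.07; tax = $79.42; total due = $784.49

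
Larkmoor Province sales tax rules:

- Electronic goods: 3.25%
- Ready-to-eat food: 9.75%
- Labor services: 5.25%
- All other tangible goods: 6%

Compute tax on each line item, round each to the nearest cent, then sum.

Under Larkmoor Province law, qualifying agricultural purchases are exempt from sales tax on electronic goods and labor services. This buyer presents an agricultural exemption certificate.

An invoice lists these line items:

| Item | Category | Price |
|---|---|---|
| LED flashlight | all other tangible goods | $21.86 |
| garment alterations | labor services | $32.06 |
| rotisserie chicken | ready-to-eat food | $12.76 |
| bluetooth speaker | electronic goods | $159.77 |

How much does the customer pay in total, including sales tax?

LED flashlight $21.86: all other tangible goods → 6% → $1.31
Garment alterations $32.06: labor services, buyer-exempt → 0% → $0.00
Rotisserie chicken $12.76: ready-to-eat food → 9.75% → $1.24
Bluetooth speaker $159.77: electronic goods, buyer-exempt → 0% → $0.00
Subtotal = $226.45; tax = $2.55; total due = $229.00

$229.00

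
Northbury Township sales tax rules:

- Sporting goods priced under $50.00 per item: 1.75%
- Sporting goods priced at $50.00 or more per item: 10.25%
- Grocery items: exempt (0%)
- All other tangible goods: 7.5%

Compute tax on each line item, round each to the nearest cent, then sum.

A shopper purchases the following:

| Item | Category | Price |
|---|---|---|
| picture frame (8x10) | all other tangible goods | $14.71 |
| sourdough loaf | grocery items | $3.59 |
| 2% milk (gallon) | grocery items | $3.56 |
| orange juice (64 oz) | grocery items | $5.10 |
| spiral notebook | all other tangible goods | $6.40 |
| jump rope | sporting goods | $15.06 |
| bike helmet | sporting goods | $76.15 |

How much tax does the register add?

$9.65

Picture frame (8x10) $14.71: all other tangible goods → 7.5% → $1.10
Sourdough loaf $3.59: grocery items → 0% → $0.00
2% milk (gallon) $3.56: grocery items → 0% → $0.00
Orange juice (64 oz) $5.10: grocery items → 0% → $0.00
Spiral notebook $6.40: all other tangible goods → 7.5% → $0.48
Jump rope $15.06: sporting goods, under $50.00 → 1.75% → $0.26
Bike helmet $76.15: sporting goods, $50.00 or more → 10.25% → $7.81
Total tax = $1.10 + $0.48 + $0.26 + $7.81 = $9.65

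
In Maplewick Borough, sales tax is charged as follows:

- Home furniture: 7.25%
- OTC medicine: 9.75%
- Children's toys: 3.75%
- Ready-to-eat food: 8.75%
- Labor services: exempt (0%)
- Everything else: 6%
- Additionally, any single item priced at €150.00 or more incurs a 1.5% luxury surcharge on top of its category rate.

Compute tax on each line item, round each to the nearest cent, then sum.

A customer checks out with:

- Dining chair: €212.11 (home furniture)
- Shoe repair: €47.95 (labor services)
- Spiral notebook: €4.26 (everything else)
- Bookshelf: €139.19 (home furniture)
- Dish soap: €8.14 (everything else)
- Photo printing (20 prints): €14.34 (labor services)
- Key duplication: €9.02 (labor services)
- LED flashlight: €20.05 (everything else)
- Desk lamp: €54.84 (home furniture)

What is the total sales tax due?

€34.58

Dining chair €212.11: home furniture → 7.25% + 1.5% surcharge = 8.75% → €18.56
Shoe repair €47.95: labor services → 0% → €0.00
Spiral notebook €4.26: everything else → 6% → €0.26
Bookshelf €139.19: home furniture → 7.25% → €10.09
Dish soap €8.14: everything else → 6% → €0.49
Photo printing (20 prints) €14.34: labor services → 0% → €0.00
Key duplication €9.02: labor services → 0% → €0.00
LED flashlight €20.05: everything else → 6% → €1.20
Desk lamp €54.84: home furniture → 7.25% → €3.98
Total tax = €18.56 + €0.26 + €10.09 + €0.49 + €1.20 + €3.98 = €34.58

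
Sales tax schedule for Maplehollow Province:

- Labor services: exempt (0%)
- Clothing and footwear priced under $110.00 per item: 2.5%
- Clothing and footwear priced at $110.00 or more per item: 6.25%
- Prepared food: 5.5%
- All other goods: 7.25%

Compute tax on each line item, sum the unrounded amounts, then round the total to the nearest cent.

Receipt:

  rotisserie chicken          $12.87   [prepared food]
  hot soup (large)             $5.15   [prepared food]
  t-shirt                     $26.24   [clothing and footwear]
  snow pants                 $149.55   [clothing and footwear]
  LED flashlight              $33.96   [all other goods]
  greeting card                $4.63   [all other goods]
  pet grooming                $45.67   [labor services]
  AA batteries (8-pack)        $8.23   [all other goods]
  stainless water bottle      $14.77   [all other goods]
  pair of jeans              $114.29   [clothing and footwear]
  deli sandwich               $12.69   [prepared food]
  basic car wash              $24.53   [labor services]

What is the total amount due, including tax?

$475.88

Rotisserie chicken $12.87: prepared food → 5.5% → $0.70785
Hot soup (large) $5.15: prepared food → 5.5% → $0.28325
T-shirt $26.24: clothing and footwear, under $110.00 → 2.5% → $0.656
Snow pants $149.55: clothing and footwear, $110.00 or more → 6.25% → $9.346875
LED flashlight $33.96: all other goods → 7.25% → $2.4621
Greeting card $4.63: all other goods → 7.25% → $0.335675
Pet grooming $45.67: labor services → 0% → $0.00
AA batteries (8-pack) $8.23: all other goods → 7.25% → $0.596675
Stainless water bottle $14.77: all other goods → 7.25% → $1.070825
Pair of jeans $114.29: clothing and footwear, $110.00 or more → 6.25% → $7.143125
Deli sandwich $12.69: prepared food → 5.5% → $0.69795
Basic car wash $24.53: labor services → 0% → $0.00
Subtotal = $452.58; unrounded tax = $23.300325 → $23.30; total due = $475.88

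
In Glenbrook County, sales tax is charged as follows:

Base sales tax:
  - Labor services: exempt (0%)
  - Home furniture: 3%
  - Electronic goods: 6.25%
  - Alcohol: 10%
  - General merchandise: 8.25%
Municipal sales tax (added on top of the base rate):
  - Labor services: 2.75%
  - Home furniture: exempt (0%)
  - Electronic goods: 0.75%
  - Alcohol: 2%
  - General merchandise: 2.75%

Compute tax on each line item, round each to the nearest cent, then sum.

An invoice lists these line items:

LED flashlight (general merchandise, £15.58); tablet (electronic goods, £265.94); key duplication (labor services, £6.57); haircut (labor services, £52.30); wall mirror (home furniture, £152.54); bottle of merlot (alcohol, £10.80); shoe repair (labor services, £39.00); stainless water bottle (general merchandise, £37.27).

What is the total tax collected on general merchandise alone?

LED flashlight £15.58: general merchandise → 8.25% + 2.75% municipal = 11% → £1.71
Stainless water bottle £37.27: general merchandise → 8.25% + 2.75% municipal = 11% → £4.10
Tax on general merchandise = £1.71 + £4.10 = £5.81

£5.81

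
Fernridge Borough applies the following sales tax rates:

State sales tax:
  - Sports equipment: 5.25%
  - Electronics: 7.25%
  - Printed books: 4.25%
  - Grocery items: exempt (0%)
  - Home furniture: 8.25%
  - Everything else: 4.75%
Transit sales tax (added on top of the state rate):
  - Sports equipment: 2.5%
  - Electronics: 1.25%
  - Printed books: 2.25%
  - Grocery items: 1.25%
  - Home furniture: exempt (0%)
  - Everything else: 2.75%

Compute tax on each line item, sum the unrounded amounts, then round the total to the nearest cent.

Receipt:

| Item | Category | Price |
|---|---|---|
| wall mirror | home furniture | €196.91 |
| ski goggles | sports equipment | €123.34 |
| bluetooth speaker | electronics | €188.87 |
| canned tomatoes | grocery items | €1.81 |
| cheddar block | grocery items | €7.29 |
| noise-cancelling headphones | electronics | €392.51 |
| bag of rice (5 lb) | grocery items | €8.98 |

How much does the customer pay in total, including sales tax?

€995.16

Wall mirror €196.91: home furniture → 8.25% + 0% transit = 8.25% → €16.245075
Ski goggles €123.34: sports equipment → 5.25% + 2.5% transit = 7.75% → €9.55885
Bluetooth speaker €188.87: electronics → 7.25% + 1.25% transit = 8.5% → €16.05395
Canned tomatoes €1.81: grocery items → 0% + 1.25% transit = 1.25% → €0.022625
Cheddar block €7.29: grocery items → 0% + 1.25% transit = 1.25% → €0.091125
Noise-cancelling headphones €392.51: electronics → 7.25% + 1.25% transit = 8.5% → €33.36335
Bag of rice (5 lb) €8.98: grocery items → 0% + 1.25% transit = 1.25% → €0.11225
Subtotal = €919.71; unrounded tax = €75.447225 → €75.45; total due = €995.16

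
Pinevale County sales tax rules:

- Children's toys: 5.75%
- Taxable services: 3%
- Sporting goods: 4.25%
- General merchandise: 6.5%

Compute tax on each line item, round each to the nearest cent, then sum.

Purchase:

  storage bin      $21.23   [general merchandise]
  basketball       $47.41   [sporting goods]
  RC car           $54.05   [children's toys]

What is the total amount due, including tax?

$129.19

Storage bin $21.23: general merchandise → 6.5% → $1.38
Basketball $47.41: sporting goods → 4.25% → $2.01
RC car $54.05: children's toys → 5.75% → $3.11
Subtotal = $122.69; tax = $6.50; total due = $129.19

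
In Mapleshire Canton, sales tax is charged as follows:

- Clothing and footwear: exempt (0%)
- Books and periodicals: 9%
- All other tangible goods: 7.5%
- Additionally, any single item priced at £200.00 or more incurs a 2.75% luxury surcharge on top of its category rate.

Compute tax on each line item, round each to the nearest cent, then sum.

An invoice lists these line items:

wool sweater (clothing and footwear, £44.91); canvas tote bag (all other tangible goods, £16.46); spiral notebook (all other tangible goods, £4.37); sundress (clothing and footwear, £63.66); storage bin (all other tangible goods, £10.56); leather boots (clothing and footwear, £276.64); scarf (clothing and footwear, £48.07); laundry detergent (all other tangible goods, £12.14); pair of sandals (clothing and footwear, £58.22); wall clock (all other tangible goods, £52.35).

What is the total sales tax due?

£14.80

Wool sweater £44.91: clothing and footwear → 0% → £0.00
Canvas tote bag £16.46: all other tangible goods → 7.5% → £1.23
Spiral notebook £4.37: all other tangible goods → 7.5% → £0.33
Sundress £63.66: clothing and footwear → 0% → £0.00
Storage bin £10.56: all other tangible goods → 7.5% → £0.79
Leather boots £276.64: clothing and footwear → 0% + 2.75% surcharge = 2.75% → £7.61
Scarf £48.07: clothing and footwear → 0% → £0.00
Laundry detergent £12.14: all other tangible goods → 7.5% → £0.91
Pair of sandals £58.22: clothing and footwear → 0% → £0.00
Wall clock £52.35: all other tangible goods → 7.5% → £3.93
Total tax = £1.23 + £0.33 + £0.79 + £7.61 + £0.91 + £3.93 = £14.80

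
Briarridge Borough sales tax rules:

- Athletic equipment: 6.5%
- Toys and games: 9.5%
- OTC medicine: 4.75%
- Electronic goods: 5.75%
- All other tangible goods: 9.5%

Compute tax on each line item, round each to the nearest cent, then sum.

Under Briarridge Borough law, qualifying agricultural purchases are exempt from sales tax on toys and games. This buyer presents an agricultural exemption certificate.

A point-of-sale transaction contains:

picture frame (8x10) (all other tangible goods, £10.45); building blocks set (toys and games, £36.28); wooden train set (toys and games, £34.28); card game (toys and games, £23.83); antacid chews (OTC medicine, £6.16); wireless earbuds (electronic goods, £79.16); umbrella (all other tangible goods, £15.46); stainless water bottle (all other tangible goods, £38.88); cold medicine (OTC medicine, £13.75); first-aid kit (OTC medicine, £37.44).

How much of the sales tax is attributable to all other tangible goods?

Picture frame (8x10) £10.45: all other tangible goods → 9.5% → £0.99
Umbrella £15.46: all other tangible goods → 9.5% → £1.47
Stainless water bottle £38.88: all other tangible goods → 9.5% → £3.69
Tax on all other tangible goods = £0.99 + £1.47 + £3.69 = £6.15

£6.15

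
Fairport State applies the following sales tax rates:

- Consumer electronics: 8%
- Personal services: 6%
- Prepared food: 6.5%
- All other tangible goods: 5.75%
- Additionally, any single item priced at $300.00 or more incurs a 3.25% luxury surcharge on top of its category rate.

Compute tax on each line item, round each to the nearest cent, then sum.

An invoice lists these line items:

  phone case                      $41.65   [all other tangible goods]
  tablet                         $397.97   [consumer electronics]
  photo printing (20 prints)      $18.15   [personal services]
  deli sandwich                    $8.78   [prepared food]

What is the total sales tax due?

$48.82

Phone case $41.65: all other tangible goods → 5.75% → $2.39
Tablet $397.97: consumer electronics → 8% + 3.25% surcharge = 11.25% → $44.77
Photo printing (20 prints) $18.15: personal services → 6% → $1.09
Deli sandwich $8.78: prepared food → 6.5% → $0.57
Total tax = $2.39 + $44.77 + $1.09 + $0.57 = $48.82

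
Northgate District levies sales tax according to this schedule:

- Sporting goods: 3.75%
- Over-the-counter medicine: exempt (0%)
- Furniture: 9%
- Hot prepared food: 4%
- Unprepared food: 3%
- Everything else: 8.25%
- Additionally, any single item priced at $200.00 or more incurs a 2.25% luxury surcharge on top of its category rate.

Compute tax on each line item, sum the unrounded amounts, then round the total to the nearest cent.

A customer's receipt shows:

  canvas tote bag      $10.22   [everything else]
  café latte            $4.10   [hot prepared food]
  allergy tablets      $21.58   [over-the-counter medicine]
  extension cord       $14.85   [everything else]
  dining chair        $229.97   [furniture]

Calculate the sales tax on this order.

Canvas tote bag $10.22: everything else → 8.25% → $0.84315
Café latte $4.10: hot prepared food → 4% → $0.164
Allergy tablets $21.58: over-the-counter medicine → 0% → $0.00
Extension cord $14.85: everything else → 8.25% → $1.225125
Dining chair $229.97: furniture → 9% + 2.25% surcharge = 11.25% → $25.871625
Unrounded tax sum = $28.1039 → $28.10

$28.10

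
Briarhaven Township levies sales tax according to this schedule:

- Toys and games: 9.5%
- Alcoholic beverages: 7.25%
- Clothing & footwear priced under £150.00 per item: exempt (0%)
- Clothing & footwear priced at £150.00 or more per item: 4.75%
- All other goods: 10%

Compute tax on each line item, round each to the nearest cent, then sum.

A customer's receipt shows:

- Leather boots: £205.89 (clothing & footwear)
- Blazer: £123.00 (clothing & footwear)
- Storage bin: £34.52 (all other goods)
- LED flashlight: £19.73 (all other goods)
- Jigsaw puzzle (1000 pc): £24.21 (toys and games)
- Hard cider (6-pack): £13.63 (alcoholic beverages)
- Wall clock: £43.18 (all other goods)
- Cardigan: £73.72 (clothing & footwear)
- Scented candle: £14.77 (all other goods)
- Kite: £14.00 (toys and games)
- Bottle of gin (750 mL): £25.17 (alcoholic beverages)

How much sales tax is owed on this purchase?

Leather boots £205.89: clothing & footwear, £150.00 or more → 4.75% → £9.78
Blazer £123.00: clothing & footwear, under £150.00 → 0% → £0.00
Storage bin £34.52: all other goods → 10% → £3.45
LED flashlight £19.73: all other goods → 10% → £1.97
Jigsaw puzzle (1000 pc) £24.21: toys and games → 9.5% → £2.30
Hard cider (6-pack) £13.63: alcoholic beverages → 7.25% → £0.99
Wall clock £43.18: all other goods → 10% → £4.32
Cardigan £73.72: clothing & footwear, under £150.00 → 0% → £0.00
Scented candle £14.77: all other goods → 10% → £1.48
Kite £14.00: toys and games → 9.5% → £1.33
Bottle of gin (750 mL) £25.17: alcoholic beverages → 7.25% → £1.82
Total tax = £9.78 + £3.45 + £1.97 + £2.30 + £0.99 + £4.32 + £1.48 + £1.33 + £1.82 = £27.44

£27.44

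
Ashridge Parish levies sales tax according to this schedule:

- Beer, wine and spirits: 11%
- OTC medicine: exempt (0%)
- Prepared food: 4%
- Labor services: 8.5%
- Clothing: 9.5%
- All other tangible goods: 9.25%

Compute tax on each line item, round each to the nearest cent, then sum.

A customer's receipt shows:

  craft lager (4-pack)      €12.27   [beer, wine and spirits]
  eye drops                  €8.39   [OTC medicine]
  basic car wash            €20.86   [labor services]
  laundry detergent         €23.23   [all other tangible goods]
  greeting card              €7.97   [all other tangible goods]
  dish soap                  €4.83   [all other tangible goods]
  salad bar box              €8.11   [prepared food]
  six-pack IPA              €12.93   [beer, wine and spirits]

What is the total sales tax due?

Craft lager (4-pack) €12.27: beer, wine and spirits → 11% → €1.35
Eye drops €8.39: OTC medicine → 0% → €0.00
Basic car wash €20.86: labor services → 8.5% → €1.77
Laundry detergent €23.23: all other tangible goods → 9.25% → €2.15
Greeting card €7.97: all other tangible goods → 9.25% → €0.74
Dish soap €4.83: all other tangible goods → 9.25% → €0.45
Salad bar box €8.11: prepared food → 4% → €0.32
Six-pack IPA €12.93: beer, wine and spirits → 11% → €1.42
Total tax = €1.35 + €1.77 + €2.15 + €0.74 + €0.45 + €0.32 + €1.42 = €8.20

€8.20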